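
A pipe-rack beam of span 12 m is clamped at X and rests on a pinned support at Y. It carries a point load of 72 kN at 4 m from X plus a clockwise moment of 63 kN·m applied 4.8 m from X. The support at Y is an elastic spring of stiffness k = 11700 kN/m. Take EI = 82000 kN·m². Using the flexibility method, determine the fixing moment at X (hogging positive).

Remove the prop at Y; the released (primary) structure is a cantilever built in at X.
Primary-structure tip deflection at Y by superposition:
  point load 72 at a = 4: Pa²(3L − a)/(6EI) = 6144/EI
  clockwise couple 63 at a = 4.8: M₀a(2L − a)/(2EI) = 2903/EI
  δ_0 = 9047/EI
Tip deflection under a unit load at Y: L³/(3EI) = 576/EI.
With EI = 82000 kN·m²: δ_0 = 0.11033 m and δ_{YY} = 0.007024 m/kN.
Compatibility — the spring shortens by R_Y/k under the reaction it provides: δ_0 − R_Y·δ_{YY} = R_Y/k. With 1/k = 0.000085 m/kN, R_Y = δ_0 / (δ_{YY} + 1/k) = 0.11033 / (0.007024 + 0.000085) = 15.52 kN.
Moment equilibrium about X: M_X = Σ(load moments about X) − R_Y·L = 351 − 15.52×12 = 164.8 kN·m.

M_X = 164.8 kN·m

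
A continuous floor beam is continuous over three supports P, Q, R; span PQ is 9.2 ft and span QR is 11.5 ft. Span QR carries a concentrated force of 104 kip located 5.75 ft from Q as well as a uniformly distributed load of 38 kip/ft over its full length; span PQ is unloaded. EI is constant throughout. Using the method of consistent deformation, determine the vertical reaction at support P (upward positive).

R_P = -51.48 kip

Insert a hinge at Q; M_Q is the redundant, and each span becomes simply supported.
Discontinuity in slope at Q on the released structure — sum the simple-span end rotations:
  span QR: point load 104 at a = 5.75: Pab(L + b)/(6LEI) = 859.6/EI
  span QR: UDL 38: wL³/(24EI) = 2408/EI
  relative rotation θ_0 = (0 + 3268)/EI = 3268/EI
A unit hogging moment at Q produces rotation L₁/(3EI) + L₂/(3EI) = 6.9/EI.
Compatibility: M_Q·(L₁+L₂)/(3EI) = θ_0, giving M_Q = 473.6 kip·ft (hogging).
Span PQ, ΣM about P with M_Q applied at Q: R_Q^{PQ}·9.2 = 0 + 473.6, so R_Q^{PQ} = 51.48 kip and R_P = 0 − 51.48 = -51.48 kip.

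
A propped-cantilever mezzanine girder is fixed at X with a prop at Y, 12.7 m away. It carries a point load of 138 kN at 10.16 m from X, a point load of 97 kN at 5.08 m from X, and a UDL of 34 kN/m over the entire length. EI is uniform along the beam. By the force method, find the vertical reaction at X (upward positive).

Release the roller at Y. Primary structure: cantilever fixed at X.
Primary-structure tip deflection at Y by superposition:
  point load 138 at a = 10.16: Pa²(3L − a)/(6EI) = 66335/EI
  point load 97 at a = 5.08: Pa²(3L − a)/(6EI) = 13776/EI
  UDL 34: wL⁴/(8EI) = 110561/EI
  δ_0 = 190672/EI
Flexibility coefficient — unit upward force at Y: δ_{YY} = L³/(3EI) = 682.8/EI.
Compatibility at Y: δ_0 − R_Y·δ_{YY} = 0, so R_Y = 190672/682.8 = 279.3 kN.
Vertical equilibrium: R_X = ΣP − R_Y = 666.8 − 279.3 = 387.5 kN.

R_X = 387.5 kN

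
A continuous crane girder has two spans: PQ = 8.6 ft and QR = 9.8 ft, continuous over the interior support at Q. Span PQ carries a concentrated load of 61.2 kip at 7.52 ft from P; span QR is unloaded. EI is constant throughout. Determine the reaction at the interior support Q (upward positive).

R_Q = 59.04 kip

Take M_Q as the redundant. Released structure: two simple spans PQ and QR with a hinge at Q.
Discontinuity in slope at Q on the released structure — sum the simple-span end rotations:
  span PQ: point load 61.2 at a = 7.52: Pab(L + a)/(6LEI) = 155.3/EI
  relative rotation θ_0 = (155.3 + 0)/EI = 155.3/EI
A unit hogging moment at Q produces rotation L₁/(3EI) + L₂/(3EI) = 6.133/EI.
Compatibility: M_Q·(L₁+L₂)/(3EI) = θ_0, giving M_Q = 25.32 kip·ft (hogging).
Span PQ, ΣM about P with M_Q applied at Q: R_Q^{PQ}·8.6 = 460.2 + 25.32, so R_Q^{PQ} = 56.46 kip and R_P = 61.2 − 56.46 = 4.742 kip.
Span QR, ΣM about R: R_Q^{QR}·9.8 = 0 + 25.32, so R_Q^{QR} = 2.583 kip and R_R = 0 − 2.583 = -2.583 kip.
R_Q = 56.46 + 2.583 = 59.04 kip.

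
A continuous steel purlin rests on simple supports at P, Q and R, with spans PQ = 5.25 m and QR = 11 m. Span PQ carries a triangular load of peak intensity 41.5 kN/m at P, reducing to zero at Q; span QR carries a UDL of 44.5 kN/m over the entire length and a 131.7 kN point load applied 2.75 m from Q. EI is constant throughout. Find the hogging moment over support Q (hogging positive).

M_Q = 638.1 kN·m

Release continuity at Q by inserting a hinge; the redundant is the internal moment M_Q. The primary structure is two simply-supported spans PQ and QR.
Discontinuity in slope at Q on the released structure — sum the simple-span end rotations:
  span PQ: triangular load, peak 41.5: 7w₀L³/(360EI) = 116.8/EI
  span QR: UDL 44.5: wL³/(24EI) = 2468/EI
  span QR: point load 131.7 at a = 2.75: Pab(L + b)/(6LEI) = 871.5/EI
  relative rotation θ_0 = (116.8 + 3339)/EI = 3456/EI
A unit hogging moment at Q produces rotation L₁/(3EI) + L₂/(3EI) = 5.417/EI.
Slope continuity at Q: θ_0 = M_Q·5.417/EI, so M_Q = 3456/5.417 = 638.1 kN·m (hogging).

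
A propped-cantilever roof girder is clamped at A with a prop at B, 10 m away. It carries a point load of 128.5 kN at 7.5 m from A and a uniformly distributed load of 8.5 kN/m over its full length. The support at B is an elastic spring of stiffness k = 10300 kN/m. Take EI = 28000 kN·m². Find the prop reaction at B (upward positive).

R_B = 112.3 kN

Take the reaction at B as the redundant and release it; the primary structure is a cantilever fixed at A.
Deflection at B on the released cantilever, summing each load's contribution:
  point load 128.5 at a = 7.5: Pa²(3L − a)/(6EI) = 27105/EI
  UDL 8.5: wL⁴/(8EI) = 10625/EI
  δ_0 = 37730/EI
Tip deflection under a unit load at B: L³/(3EI) = 333.3/EI.
With EI = 28000 kN·m²: δ_0 = 1.3475 m and δ_{BB} = 0.011905 m/kN.
Compatibility — the spring shortens by R_B/k under the reaction it provides: δ_0 − R_B·δ_{BB} = R_B/k. With 1/k = 0.000097 m/kN, R_B = δ_0 / (δ_{BB} + 1/k) = 1.3475 / (0.011905 + 0.000097) = 112.3 kN.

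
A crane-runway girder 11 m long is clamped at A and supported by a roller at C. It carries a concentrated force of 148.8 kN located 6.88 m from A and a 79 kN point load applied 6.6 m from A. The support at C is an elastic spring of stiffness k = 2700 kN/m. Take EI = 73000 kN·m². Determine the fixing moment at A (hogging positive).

M_A = 474.7 kN·m

Release the roller at C. Primary structure: cantilever fixed at A.
Primary-structure tip deflection at C by superposition:
  point load 148.8 at a = 6.88: Pa²(3L − a)/(6EI) = 30662/EI
  point load 79 at a = 6.6: Pa²(3L − a)/(6EI) = 15141/EI
  δ_0 = 45804/EI
Flexibility coefficient — unit upward force at C: δ_{CC} = L³/(3EI) = 443.7/EI.
With EI = 73000 kN·m²: δ_0 = 0.62745 m and δ_{CC} = 0.006078 m/kN.
Compatibility — the spring shortens by R_C/k under the reaction it provides: δ_0 − R_C·δ_{CC} = R_C/k. With 1/k = 0.00037 m/kN, R_C = δ_0 / (δ_{CC} + 1/k) = 0.62745 / (0.006078 + 0.00037) = 97.31 kN.
Moment equilibrium about A: M_A = Σ(load moments about A) − R_C·L = 1545 − 97.31×11 = 474.7 kN·m.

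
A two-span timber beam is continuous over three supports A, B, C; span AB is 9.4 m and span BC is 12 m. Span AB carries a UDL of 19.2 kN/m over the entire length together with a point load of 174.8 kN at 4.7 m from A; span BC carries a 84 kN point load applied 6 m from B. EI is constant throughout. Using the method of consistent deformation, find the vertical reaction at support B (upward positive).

Insert a hinge at B; M_B is the redundant, and each span becomes simply supported.
Rotations at B on the released spans (each span's end-slope, ×1/EI):
  span AB: UDL 19.2: wL³/(24EI) = 664.5/EI
  span AB: point load 174.8 at a = 4.7: Pab(L + a)/(6LEI) = 965.3/EI
  span BC: point load 84 at a = 6: Pab(L + b)/(6LEI) = 756/EI
  relative rotation θ_0 = (1630 + 756)/EI = 2386/EI
A unit hogging moment at B produces rotation L₁/(3EI) + L₂/(3EI) = 7.133/EI.
Slope continuity at B: θ_0 = M_B·7.133/EI, so M_B = 2386/7.133 = 334.5 kN·m (hogging).
Span AB, ΣM about A with M_B applied at B: R_B^{AB}·9.4 = 1670 + 334.5, so R_B^{AB} = 213.2 kN and R_A = 355.3 − 213.2 = 142.1 kN.
Span BC, ΣM about C: R_B^{BC}·12 = 504 + 334.5, so R_B^{BC} = 69.87 kN and R_C = 84 − 69.87 = 14.13 kN.
R_B = 213.2 + 69.87 = 283.1 kN.

R_B = 283.1 kN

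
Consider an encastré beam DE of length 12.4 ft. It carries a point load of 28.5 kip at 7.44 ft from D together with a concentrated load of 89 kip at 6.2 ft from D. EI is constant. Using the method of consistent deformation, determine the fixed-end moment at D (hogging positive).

M_D = 171.9 kip·ft

Release both end moments; the primary structure is a simply-supported span DE with redundants M_D and M_E.
Simple-span end rotations at D and E under the given loads:
  at D: point load 28.5 at a = 7.44: Pab(L + b)/(6LEI) = 245.4/EI
  at E: point load 28.5 at a = 7.44: Pab(L + a)/(6LEI) = 280.5/EI
  at D: point load 89 at a = 6.2: Pab(L + b)/(6LEI) = 855.3/EI
  at E: point load 89 at a = 6.2: Pab(L + a)/(6LEI) = 855.3/EI
  θ_D0 = 1101/EI,  θ_E0 = 1136/EI
Flexibility coefficients: a unit moment at one end gives L/(3EI) there and L/(6EI) at the far end, so f₁₁ = f₂₂ = 4.133/EI and f₁₂ = f₂₁ = 2.067/EI.
Compatibility — zero rotation at each built-in end:
  4.133 M_D + 2.067 M_E = 1101
  2.067 M_D + 4.133 M_E = 1136
Solving the pair gives M_D = 171.9 kip·ft and M_E = 188.8 kip·ft (hogging).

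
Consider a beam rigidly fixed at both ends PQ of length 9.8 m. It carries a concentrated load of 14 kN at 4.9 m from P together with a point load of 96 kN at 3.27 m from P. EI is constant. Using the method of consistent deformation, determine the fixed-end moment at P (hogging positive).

Take the two fixed-end moments M_P, M_Q as redundants; the released structure is the simple span PQ.
End rotations of the released simple span under the applied load (×1/EI):
  at P: point load 14 at a = 4.9: Pab(L + b)/(6LEI) = 84.03/EI
  at Q: point load 14 at a = 4.9: Pab(L + a)/(6LEI) = 84.03/EI
  at P: point load 96 at a = 3.27: Pab(L + b)/(6LEI) = 569.3/EI
  at Q: point load 96 at a = 3.27: Pab(L + a)/(6LEI) = 455.6/EI
  θ_P0 = 653.3/EI,  θ_Q0 = 539.7/EI
Flexibility coefficients: a unit moment at one end gives L/(3EI) there and L/(6EI) at the far end, so f₁₁ = f₂₂ = 3.267/EI and f₁₂ = f₂₁ = 1.633/EI.
Compatibility — zero rotation at each built-in end:
  3.267 M_P + 1.633 M_Q = 653.3
  1.633 M_P + 3.267 M_Q = 539.7
Solving the pair gives M_P = 156.5 kN·m and M_Q = 86.95 kN·m (hogging).

M_P = 156.5 kN·m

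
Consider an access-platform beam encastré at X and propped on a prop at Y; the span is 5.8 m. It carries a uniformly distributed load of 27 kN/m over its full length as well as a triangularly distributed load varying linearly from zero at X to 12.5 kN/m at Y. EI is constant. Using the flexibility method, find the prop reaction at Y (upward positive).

Take the reaction at Y as the redundant and release it; the primary structure is a cantilever fixed at X.
Deflection at Y on the released cantilever, summing each load's contribution:
  UDL 27: wL⁴/(8EI) = 3819/EI
  triangular load, peak 12.5 at the free end: 11w₀L⁴/(120EI) = 1297/EI
  δ_0 = 5116/EI
Tip deflection under a unit load at Y: L³/(3EI) = 65.04/EI.
Compatibility at Y: δ_0 − R_Y·δ_{YY} = 0, so R_Y = 5116/65.04 = 78.66 kN.

R_Y = 78.66 kN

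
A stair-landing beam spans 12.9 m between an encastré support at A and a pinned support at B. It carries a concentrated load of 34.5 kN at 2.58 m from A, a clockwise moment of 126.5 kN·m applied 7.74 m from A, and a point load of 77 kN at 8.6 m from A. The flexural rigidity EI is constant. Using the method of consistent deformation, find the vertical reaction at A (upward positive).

Choose R_B as the redundant. The primary structure is the cantilever fixed at A.
Free-end deflection of the primary structure under the applied loading (downward +):
  point load 34.5 at a = 2.58: Pa²(3L − a)/(6EI) = 1382/EI
  clockwise couple 126.5 at a = 7.74: M₀a(2L − a)/(2EI) = 8841/EI
  point load 77 at a = 8.6: Pa²(3L − a)/(6EI) = 28570/EI
  δ_0 = 38793/EI
Tip deflection under a unit load at B: L³/(3EI) = 715.6/EI.
The prop prevents deflection at B: R_B = δ_0/δ_{BB} = 38793/715.6 = 54.21 kN.
Vertical equilibrium: R_A = ΣP − R_B = 111.5 − 54.21 = 57.29 kN.

R_A = 57.29 kN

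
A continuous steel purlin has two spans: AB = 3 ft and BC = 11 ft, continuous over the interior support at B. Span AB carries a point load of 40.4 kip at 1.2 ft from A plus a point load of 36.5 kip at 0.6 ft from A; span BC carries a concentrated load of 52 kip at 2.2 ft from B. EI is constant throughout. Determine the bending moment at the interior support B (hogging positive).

Release continuity at B by inserting a hinge; the redundant is the internal moment M_B. The primary structure is two simply-supported spans AB and BC.
End slopes at the hinge B, treating each span as simply supported:
  span AB: point load 40.4 at a = 1.2: Pab(L + a)/(6LEI) = 20.36/EI
  span AB: point load 36.5 at a = 0.6: Pab(L + a)/(6LEI) = 10.51/EI
  span BC: point load 52 at a = 2.2: Pab(L + b)/(6LEI) = 302/EI
  relative rotation θ_0 = (30.87 + 302)/EI = 332.9/EI
A unit hogging moment at B produces rotation L₁/(3EI) + L₂/(3EI) = 4.667/EI.
Compatibility: M_B·(L₁+L₂)/(3EI) = θ_0, giving M_B = 71.33 kip·ft (hogging).

M_B = 71.33 kip·ft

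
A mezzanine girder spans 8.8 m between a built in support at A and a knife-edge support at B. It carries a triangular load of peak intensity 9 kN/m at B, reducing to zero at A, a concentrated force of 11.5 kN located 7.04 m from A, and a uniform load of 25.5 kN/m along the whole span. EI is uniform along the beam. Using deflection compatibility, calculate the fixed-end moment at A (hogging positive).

Take the reaction at B as the redundant and release it; the primary structure is a cantilever fixed at A.
Primary-structure tip deflection at B by superposition:
  triangular load, peak 9 at the free end: 11w₀L⁴/(120EI) = 4947/EI
  point load 11.5 at a = 7.04: Pa²(3L − a)/(6EI) = 1839/EI
  UDL 25.5: wL⁴/(8EI) = 19115/EI
  δ_0 = 25902/EI
Flexibility coefficient — unit upward force at B: δ_{BB} = L³/(3EI) = 227.2/EI.
Compatibility at B: δ_0 − R_B·δ_{BB} = 0, so R_B = 25902/227.2 = 114 kN.
Moment equilibrium about A: M_A = Σ(load moments about A) − R_B·L = 1301 − 114×8.8 = 297.2 kN·m.

M_A = 297.2 kN·m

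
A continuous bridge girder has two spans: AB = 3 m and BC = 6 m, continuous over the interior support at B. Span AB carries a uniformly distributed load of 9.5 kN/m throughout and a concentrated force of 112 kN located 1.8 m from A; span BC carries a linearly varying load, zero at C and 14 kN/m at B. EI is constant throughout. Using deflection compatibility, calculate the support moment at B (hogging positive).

Take M_B as the redundant. Released structure: two simple spans AB and BC with a hinge at B.
End slopes at the hinge B, treating each span as simply supported:
  span AB: UDL 9.5: wL³/(24EI) = 10.69/EI
  span AB: point load 112 at a = 1.8: Pab(L + a)/(6LEI) = 64.51/EI
  span BC: triangular load, peak 14: w₀L³/(45EI) = 67.2/EI
  relative rotation θ_0 = (75.2 + 67.2)/EI = 142.4/EI
A unit hogging moment at B produces rotation L₁/(3EI) + L₂/(3EI) = 3/EI.
Compatibility: M_B·(L₁+L₂)/(3EI) = θ_0, giving M_B = 47.47 kN·m (hogging).

M_B = 47.47 kN·m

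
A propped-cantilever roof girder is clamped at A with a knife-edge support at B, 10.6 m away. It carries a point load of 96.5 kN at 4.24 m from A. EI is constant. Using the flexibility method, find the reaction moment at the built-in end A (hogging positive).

Remove the prop at B; the released (primary) structure is a cantilever built in at A.
Deflection at B on the released cantilever, summing each load's contribution:
  point load 96.5 at a = 4.24: Pa²(3L − a)/(6EI) = 7969/EI
Tip deflection under a unit load at B: L³/(3EI) = 397/EI.
The prop prevents deflection at B: R_B = δ_0/δ_{BB} = 7969/397 = 20.07 kN.
Moment equilibrium about A: M_A = Σ(load moments about A) − R_B·L = 409.2 − 20.07×10.6 = 196.4 kN·m.

M_A = 196.4 kN·m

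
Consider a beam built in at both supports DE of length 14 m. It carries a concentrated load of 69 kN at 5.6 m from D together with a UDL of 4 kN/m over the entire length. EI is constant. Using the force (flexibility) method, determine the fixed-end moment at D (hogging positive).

Take the two fixed-end moments M_D, M_E as redundants; the released structure is the simple span DE.
Simple-span end rotations at D and E under the given loads:
  at D: point load 69 at a = 5.6: Pab(L + b)/(6LEI) = 865.5/EI
  at E: point load 69 at a = 5.6: Pab(L + a)/(6LEI) = 757.3/EI
  at D: UDL 4: wL³/(24EI) = 457.3/EI
  at E: UDL 4: wL³/(24EI) = 457.3/EI
  θ_D0 = 1323/EI,  θ_E0 = 1215/EI
Flexibility coefficients: a unit moment at one end gives L/(3EI) there and L/(6EI) at the far end, so f₁₁ = f₂₂ = 4.667/EI and f₁₂ = f₂₁ = 2.333/EI.
Compatibility — zero rotation at each built-in end:
  4.667 M_D + 2.333 M_E = 1323
  2.333 M_D + 4.667 M_E = 1215
Solving the pair gives M_D = 204.4 kN·m and M_E = 158.1 kN·m (hogging).

M_D = 204.4 kN·m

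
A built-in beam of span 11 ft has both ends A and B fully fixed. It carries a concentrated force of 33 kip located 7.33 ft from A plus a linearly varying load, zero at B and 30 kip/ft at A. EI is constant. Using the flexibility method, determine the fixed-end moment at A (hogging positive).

Take the two fixed-end moments M_A, M_B as redundants; the released structure is the simple span AB.
On the primary (simply-supported) span, the end slopes from the loading are:
  at A: point load 33 at a = 7.33: Pab(L + b)/(6LEI) = 197.3/EI
  at B: point load 33 at a = 7.33: Pab(L + a)/(6LEI) = 246.5/EI
  at A: triangular load, peak 30: w₀L³/(45EI) = 887.3/EI
  at B: triangular load, peak 30: 7w₀L³/(360EI) = 776.4/EI
  θ_A0 = 1085/EI,  θ_B0 = 1023/EI
Flexibility coefficients: a unit moment at one end gives L/(3EI) there and L/(6EI) at the far end, so f₁₁ = f₂₂ = 3.667/EI and f₁₂ = f₂₁ = 1.833/EI.
Compatibility — zero rotation at each built-in end:
  3.667 M_A + 1.833 M_B = 1085
  1.833 M_A + 3.667 M_B = 1023
Solving the pair gives M_A = 208.4 kip·ft and M_B = 174.8 kip·ft (hogging).

M_A = 208.4 kip·ft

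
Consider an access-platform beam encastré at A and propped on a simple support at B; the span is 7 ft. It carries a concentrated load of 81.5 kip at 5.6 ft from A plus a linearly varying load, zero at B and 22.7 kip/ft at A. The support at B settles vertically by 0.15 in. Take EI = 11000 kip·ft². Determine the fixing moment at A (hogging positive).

Remove the prop at B; the released (primary) structure is a cantilever built in at A.
Free-end deflection of the primary structure under the applied loading (downward +):
  point load 81.5 at a = 5.6: Pa²(3L − a)/(6EI) = 6560/EI
  triangular load, peak 22.7 at the fixed end: w₀L⁴/(30EI) = 1817/EI
  δ_0 = 8377/EI
Tip deflection under a unit load at B: L³/(3EI) = 114.3/EI.
With EI = 11000 kip·ft²: δ_0 = 0.76152 ft and δ_{BB} = 0.010394 ft/kip.
Compatibility — the beam at B must follow the support down by 0.0125 ft: δ_0 − R_B·δ_{BB} = 0.0125, so R_B = (0.76152 − 0.0125)/0.010394 = 72.06 kip.
Moment equilibrium about A: M_A = Σ(load moments about A) − R_B·L = 641.8 − 72.06×7 = 137.3 kip·ft.

M_A = 137.3 kip·ft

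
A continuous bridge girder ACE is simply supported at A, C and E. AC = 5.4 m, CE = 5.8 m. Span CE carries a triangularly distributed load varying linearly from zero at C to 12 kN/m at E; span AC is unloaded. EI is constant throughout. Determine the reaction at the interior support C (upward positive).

Take M_C as the redundant. Released structure: two simple spans AC and CE with a hinge at C.
Rotations at C on the released spans (each span's end-slope, ×1/EI):
  span CE: triangular load, peak 12: 7w₀L³/(360EI) = 45.53/EI
  relative rotation θ_0 = (0 + 45.53)/EI = 45.53/EI
A unit hogging moment at C produces rotation L₁/(3EI) + L₂/(3EI) = 3.733/EI.
Compatibility: M_C·(L₁+L₂)/(3EI) = θ_0, giving M_C = 12.19 kN·m (hogging).
Span AC, ΣM about A with M_C applied at C: R_C^{AC}·5.4 = 0 + 12.19, so R_C^{AC} = 2.258 kN and R_A = 0 − 2.258 = -2.258 kN.
Span CE, ΣM about E: R_C^{CE}·5.8 = 67.28 + 12.19, so R_C^{CE} = 13.7 kN and R_E = 34.8 − 13.7 = 21.1 kN.
R_C = 2.258 + 13.7 = 15.96 kN.

R_C = 15.96 kN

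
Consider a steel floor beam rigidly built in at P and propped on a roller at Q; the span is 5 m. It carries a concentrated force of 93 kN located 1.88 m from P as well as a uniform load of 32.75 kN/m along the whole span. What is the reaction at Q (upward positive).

R_Q = 78.66 kN

Take the reaction at Q as the redundant and release it; the primary structure is a cantilever fixed at P.
Downward deflection at the released point Q due to the loads:
  point load 93 at a = 1.88: Pa²(3L − a)/(6EI) = 718.8/EI
  UDL 32.75: wL⁴/(8EI) = 2559/EI
  δ_0 = 3277/EI
Tip deflection under a unit load at Q: L³/(3EI) = 41.67/EI.
The prop prevents deflection at Q: R_Q = δ_0/δ_{QQ} = 3277/41.67 = 78.66 kN.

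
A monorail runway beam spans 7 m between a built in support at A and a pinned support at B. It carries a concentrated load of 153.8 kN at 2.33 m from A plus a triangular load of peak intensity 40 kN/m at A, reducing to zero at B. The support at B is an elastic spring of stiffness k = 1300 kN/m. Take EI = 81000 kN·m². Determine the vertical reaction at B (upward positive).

Choose R_B as the redundant. The primary structure is the cantilever fixed at A.
Free-end deflection of the primary structure under the applied loading (downward +):
  point load 153.8 at a = 2.33: Pa²(3L − a)/(6EI) = 2598/EI
  triangular load, peak 40 at the fixed end: w₀L⁴/(30EI) = 3201/EI
  δ_0 = 5799/EI
Flexibility coefficient — unit upward force at B: δ_{BB} = L³/(3EI) = 114.3/EI.
With EI = 81000 kN·m²: δ_0 = 0.071598 m and δ_{BB} = 0.001412 m/kN.
Compatibility — the spring shortens by R_B/k under the reaction it provides: δ_0 − R_B·δ_{BB} = R_B/k. With 1/k = 0.000769 m/kN, R_B = δ_0 / (δ_{BB} + 1/k) = 0.071598 / (0.001412 + 0.000769) = 32.83 kN.

R_B = 32.83 kN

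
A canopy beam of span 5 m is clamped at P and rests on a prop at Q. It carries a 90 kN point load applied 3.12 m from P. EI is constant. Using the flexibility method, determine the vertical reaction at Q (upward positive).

R_Q = 41.63 kN

Take the reaction at Q as the redundant and release it; the primary structure is a cantilever fixed at P.
Free-end deflection of the primary structure under the applied loading (downward +):
  point load 90 at a = 3.12: Pa²(3L − a)/(6EI) = 1735/EI
Tip deflection under a unit load at Q: L³/(3EI) = 41.67/EI.
The prop prevents deflection at Q: R_Q = δ_0/δ_{QQ} = 1735/41.67 = 41.63 kN.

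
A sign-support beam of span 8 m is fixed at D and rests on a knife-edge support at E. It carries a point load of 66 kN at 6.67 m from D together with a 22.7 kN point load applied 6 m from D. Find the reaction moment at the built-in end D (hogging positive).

Take the reaction at E as the redundant and release it; the primary structure is a cantilever fixed at D.
Primary-structure tip deflection at E by superposition:
  point load 66 at a = 6.67: Pa²(3L − a)/(6EI) = 8481/EI
  point load 22.7 at a = 6: Pa²(3L − a)/(6EI) = 2452/EI
  δ_0 = 10933/EI
Flexibility coefficient — unit upward force at E: δ_{EE} = L³/(3EI) = 170.7/EI.
Compatibility at E: δ_0 − R_E·δ_{EE} = 0, so R_E = 10933/170.7 = 64.06 kN.
Moment equilibrium about D: M_D = Σ(load moments about D) − R_E·L = 576.4 − 64.06×8 = 63.96 kN·m.

M_D = 63.96 kN·m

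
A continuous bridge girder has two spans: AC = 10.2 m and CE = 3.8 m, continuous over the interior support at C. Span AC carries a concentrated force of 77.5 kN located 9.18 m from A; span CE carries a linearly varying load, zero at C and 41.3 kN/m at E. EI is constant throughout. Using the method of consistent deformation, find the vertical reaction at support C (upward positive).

R_C = 117.1 kN

Take M_C as the redundant. Released structure: two simple spans AC and CE with a hinge at C.
Discontinuity in slope at C on the released structure — sum the simple-span end rotations:
  span AC: point load 77.5 at a = 9.18: Pab(L + a)/(6LEI) = 229.8/EI
  span CE: triangular load, peak 41.3: 7w₀L³/(360EI) = 44.07/EI
  relative rotation θ_0 = (229.8 + 44.07)/EI = 273.9/EI
A unit hogging moment at C produces rotation L₁/(3EI) + L₂/(3EI) = 4.667/EI.
Compatibility: M_C·(L₁+L₂)/(3EI) = θ_0, giving M_C = 58.69 kN·m (hogging).
Span AC, ΣM about A with M_C applied at C: R_C^{AC}·10.2 = 711.5 + 58.69, so R_C^{AC} = 75.5 kN and R_A = 77.5 − 75.5 = 1.997 kN.
Span CE, ΣM about E: R_C^{CE}·3.8 = 99.4 + 58.69, so R_C^{CE} = 41.6 kN and R_E = 78.47 − 41.6 = 36.87 kN.
R_C = 75.5 + 41.6 = 117.1 kN.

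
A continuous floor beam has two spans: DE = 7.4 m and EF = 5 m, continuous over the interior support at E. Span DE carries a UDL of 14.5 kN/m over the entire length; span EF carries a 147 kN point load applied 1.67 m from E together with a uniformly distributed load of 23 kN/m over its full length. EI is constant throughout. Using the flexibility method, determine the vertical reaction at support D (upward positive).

R_D = 34.31 kN

Insert a hinge at E; M_E is the redundant, and each span becomes simply supported.
End slopes at the hinge E, treating each span as simply supported:
  span DE: UDL 14.5: wL³/(24EI) = 244.8/EI
  span EF: point load 147 at a = 1.67: Pab(L + b)/(6LEI) = 227/EI
  span EF: UDL 23: wL³/(24EI) = 119.8/EI
  relative rotation θ_0 = (244.8 + 346.8)/EI = 591.6/EI
A unit hogging moment at E produces rotation L₁/(3EI) + L₂/(3EI) = 4.133/EI.
Slope continuity at E: θ_0 = M_E·4.133/EI, so M_E = 591.6/4.133 = 143.1 kN·m (hogging).
Span DE, ΣM about D with M_E applied at E: R_E^{DE}·7.4 = 397 + 143.1, so R_E^{DE} = 72.99 kN and R_D = 107.3 − 72.99 = 34.31 kN.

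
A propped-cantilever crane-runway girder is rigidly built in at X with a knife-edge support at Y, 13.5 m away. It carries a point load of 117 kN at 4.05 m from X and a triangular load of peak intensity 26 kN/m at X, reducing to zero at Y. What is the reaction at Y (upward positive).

Take the reaction at Y as the redundant and release it; the primary structure is a cantilever fixed at X.
Deflection at Y on the released cantilever, summing each load's contribution:
  point load 117 at a = 4.05: Pa²(3L − a)/(6EI) = 11658/EI
  triangular load, peak 26 at the fixed end: w₀L⁴/(30EI) = 28786/EI
  δ_0 = 40445/EI
Flexibility coefficient — unit upward force at Y: δ_{YY} = L³/(3EI) = 820.1/EI.
The prop prevents deflection at Y: R_Y = δ_0/δ_{YY} = 40445/820.1 = 49.32 kN.

R_Y = 49.32 kN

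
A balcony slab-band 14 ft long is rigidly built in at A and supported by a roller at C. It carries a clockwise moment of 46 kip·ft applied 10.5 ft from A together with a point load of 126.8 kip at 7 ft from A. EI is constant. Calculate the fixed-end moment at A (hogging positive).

Remove the prop at C; the released (primary) structure is a cantilever built in at A.
Deflection at C on the released cantilever, summing each load's contribution:
  clockwise couple 46 at a = 10.5: M₀a(2L − a)/(2EI) = 4226/EI
  point load 126.8 at a = 7: Pa²(3L − a)/(6EI) = 36244/EI
  δ_0 = 40470/EI
Tip deflection under a unit load at C: L³/(3EI) = 914.7/EI.
Compatibility at C: δ_0 − R_C·δ_{CC} = 0, so R_C = 40470/914.7 = 44.25 kip.
Moment equilibrium about A: M_A = Σ(load moments about A) − R_C·L = 933.6 − 44.25×14 = 314.2 kip·ft.

M_A = 314.2 kip·ft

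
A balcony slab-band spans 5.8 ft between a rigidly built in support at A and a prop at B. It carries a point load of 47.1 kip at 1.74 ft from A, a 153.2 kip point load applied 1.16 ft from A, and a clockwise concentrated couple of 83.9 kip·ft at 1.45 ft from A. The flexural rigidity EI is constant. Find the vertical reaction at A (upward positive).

R_A = 176.5 kip

Take the reaction at B as the redundant and release it; the primary structure is a cantilever fixed at A.
Primary-structure tip deflection at B by superposition:
  point load 47.1 at a = 1.74: Pa²(3L − a)/(6EI) = 372.2/EI
  point load 153.2 at a = 1.16: Pa²(3L − a)/(6EI) = 558/EI
  clockwise couple 83.9 at a = 1.45: M₀a(2L − a)/(2EI) = 617.4/EI
  δ_0 = 1548/EI
Flexibility coefficient — unit upward force at B: δ_{BB} = L³/(3EI) = 65.04/EI.
Compatibility at B: δ_0 − R_B·δ_{BB} = 0, so R_B = 1548/65.04 = 23.79 kip.
Vertical equilibrium: R_A = ΣP − R_B = 200.3 − 23.79 = 176.5 kip.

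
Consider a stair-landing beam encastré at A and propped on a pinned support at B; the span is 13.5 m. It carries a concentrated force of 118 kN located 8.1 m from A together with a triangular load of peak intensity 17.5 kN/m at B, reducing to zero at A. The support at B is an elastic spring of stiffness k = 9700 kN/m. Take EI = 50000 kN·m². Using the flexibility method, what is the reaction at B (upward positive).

R_B = 115.2 kN

Remove the prop at B; the released (primary) structure is a cantilever built in at A.
Primary-structure tip deflection at B by superposition:
  point load 118 at a = 8.1: Pa²(3L − a)/(6EI) = 41807/EI
  triangular load, peak 17.5 at the free end: 11w₀L⁴/(120EI) = 53282/EI
  δ_0 = 95089/EI
Tip deflection under a unit load at B: L³/(3EI) = 820.1/EI.
With EI = 50000 kN·m²: δ_0 = 1.9018 m and δ_{BB} = 0.016403 m/kN.
Compatibility — the spring shortens by R_B/k under the reaction it provides: δ_0 − R_B·δ_{BB} = R_B/k. With 1/k = 0.000103 m/kN, R_B = δ_0 / (δ_{BB} + 1/k) = 1.9018 / (0.016403 + 0.000103) = 115.2 kN.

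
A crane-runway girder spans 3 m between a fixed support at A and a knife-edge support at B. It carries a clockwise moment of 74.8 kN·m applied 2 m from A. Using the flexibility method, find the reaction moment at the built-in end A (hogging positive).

Choose R_B as the redundant. The primary structure is the cantilever fixed at A.
Free-end deflection of the primary structure under the applied loading (downward +):
  clockwise couple 74.8 at a = 2: M₀a(2L − a)/(2EI) = 299.2/EI
Flexibility coefficient — unit upward force at B: δ_{BB} = L³/(3EI) = 9/EI.
The prop prevents deflection at B: R_B = δ_0/δ_{BB} = 299.2/9 = 33.24 kN.
Moment equilibrium about A: M_A = Σ(load moments about A) − R_B·L = 74.8 − 33.24×3 = -24.93 kN·m.

M_A = -24.93 kN·m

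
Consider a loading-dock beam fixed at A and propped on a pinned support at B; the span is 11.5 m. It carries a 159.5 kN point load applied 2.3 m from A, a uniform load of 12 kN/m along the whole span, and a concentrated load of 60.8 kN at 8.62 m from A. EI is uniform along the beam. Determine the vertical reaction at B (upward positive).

Release the roller at B. Primary structure: cantilever fixed at A.
Deflection at B on the released cantilever, summing each load's contribution:
  point load 159.5 at a = 2.3: Pa²(3L − a)/(6EI) = 4528/EI
  UDL 12: wL⁴/(8EI) = 26235/EI
  point load 60.8 at a = 8.62: Pa²(3L − a)/(6EI) = 19486/EI
  δ_0 = 50250/EI
Flexibility coefficient — unit upward force at B: δ_{BB} = L³/(3EI) = 507/EI.
Compatibility at B: δ_0 − R_B·δ_{BB} = 0, so R_B = 50250/507 = 99.12 kN.

R_B = 99.12 kN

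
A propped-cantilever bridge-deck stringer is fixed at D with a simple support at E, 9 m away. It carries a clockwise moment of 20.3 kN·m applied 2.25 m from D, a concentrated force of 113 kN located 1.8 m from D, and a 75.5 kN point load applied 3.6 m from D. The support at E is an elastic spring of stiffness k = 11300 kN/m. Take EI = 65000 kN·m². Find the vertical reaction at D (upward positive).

Release the roller at E. Primary structure: cantilever fixed at D.
Deflection at E on the released cantilever, summing each load's contribution:
  clockwise couple 20.3 at a = 2.25: M₀a(2L − a)/(2EI) = 359.7/EI
  point load 113 at a = 1.8: Pa²(3L − a)/(6EI) = 1538/EI
  point load 75.5 at a = 3.6: Pa²(3L − a)/(6EI) = 3816/EI
  δ_0 = 5713/EI
Tip deflection under a unit load at E: L³/(3EI) = 243/EI.
With EI = 65000 kN·m²: δ_0 = 0.087899 m and δ_{EE} = 0.003738 m/kN.
Compatibility — the spring shortens by R_E/k under the reaction it provides: δ_0 − R_E·δ_{EE} = R_E/k. With 1/k = 0.000088 m/kN, R_E = δ_0 / (δ_{EE} + 1/k) = 0.087899 / (0.003738 + 0.000088) = 22.97 kN.
Vertical equilibrium: R_D = ΣP − R_E = 188.5 − 22.97 = 165.5 kN.

R_D = 165.5 kN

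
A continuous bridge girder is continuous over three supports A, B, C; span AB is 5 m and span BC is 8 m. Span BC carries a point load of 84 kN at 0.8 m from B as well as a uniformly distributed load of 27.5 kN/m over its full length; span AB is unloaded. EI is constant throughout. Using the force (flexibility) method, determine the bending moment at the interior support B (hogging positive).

M_B = 170.7 kN·m

Release continuity at B by inserting a hinge; the redundant is the internal moment M_B. The primary structure is two simply-supported spans AB and BC.
End slopes at the hinge B, treating each span as simply supported:
  span BC: point load 84 at a = 0.8: Pab(L + b)/(6LEI) = 153.2/EI
  span BC: UDL 27.5: wL³/(24EI) = 586.7/EI
  relative rotation θ_0 = (0 + 739.9)/EI = 739.9/EI
A unit hogging moment at B produces rotation L₁/(3EI) + L₂/(3EI) = 4.333/EI.
Compatibility: M_B·(L₁+L₂)/(3EI) = θ_0, giving M_B = 170.7 kN·m (hogging).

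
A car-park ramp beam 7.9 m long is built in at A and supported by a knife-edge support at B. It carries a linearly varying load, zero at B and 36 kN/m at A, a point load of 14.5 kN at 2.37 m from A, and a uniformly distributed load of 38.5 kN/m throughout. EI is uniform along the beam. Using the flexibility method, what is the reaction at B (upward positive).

Remove the prop at B; the released (primary) structure is a cantilever built in at A.
Primary-structure tip deflection at B by superposition:
  triangular load, peak 36 at the fixed end: w₀L⁴/(30EI) = 4674/EI
  point load 14.5 at a = 2.37: Pa²(3L − a)/(6EI) = 289.5/EI
  UDL 38.5: wL⁴/(8EI) = 18745/EI
  δ_0 = 23708/EI
Flexibility coefficient — unit upward force at B: δ_{BB} = L³/(3EI) = 164.3/EI.
Compatibility at B: δ_0 − R_B·δ_{BB} = 0, so R_B = 23708/164.3 = 144.3 kN.

R_B = 144.3 kN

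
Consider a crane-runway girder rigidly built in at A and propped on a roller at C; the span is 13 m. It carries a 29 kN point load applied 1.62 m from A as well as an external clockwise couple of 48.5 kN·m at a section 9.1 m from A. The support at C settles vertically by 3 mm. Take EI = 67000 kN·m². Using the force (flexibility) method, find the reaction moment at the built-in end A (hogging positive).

Release the roller at C. Primary structure: cantilever fixed at A.
Downward deflection at the released point C due to the loads:
  point load 29 at a = 1.62: Pa²(3L − a)/(6EI) = 474.2/EI
  clockwise couple 48.5 at a = 9.1: M₀a(2L − a)/(2EI) = 3729/EI
  δ_0 = 4204/EI
Flexibility coefficient — unit upward force at C: δ_{CC} = L³/(3EI) = 732.3/EI.
With EI = 67000 kN·m²: δ_0 = 0.06274 m and δ_{CC} = 0.01093 m/kN.
Compatibility — the beam at C must follow the support down by 0.003 m: δ_0 − R_C·δ_{CC} = 0.003, so R_C = (0.06274 − 0.003)/0.01093 = 5.465 kN.
Moment equilibrium about A: M_A = Σ(load moments about A) − R_C·L = 95.48 − 5.465×13 = 24.43 kN·m.

M_A = 24.43 kN·m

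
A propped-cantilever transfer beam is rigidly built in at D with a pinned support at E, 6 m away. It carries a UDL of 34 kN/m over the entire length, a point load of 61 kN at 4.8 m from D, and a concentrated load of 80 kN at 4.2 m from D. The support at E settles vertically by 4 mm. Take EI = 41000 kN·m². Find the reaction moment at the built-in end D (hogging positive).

Take the reaction at E as the redundant and release it; the primary structure is a cantilever fixed at D.
Downward deflection at the released point E due to the loads:
  UDL 34: wL⁴/(8EI) = 5508/EI
  point load 61 at a = 4.8: Pa²(3L − a)/(6EI) = 3092/EI
  point load 80 at a = 4.2: Pa²(3L − a)/(6EI) = 3246/EI
  δ_0 = 11846/EI
Flexibility coefficient — unit upward force at E: δ_{EE} = L³/(3EI) = 72/EI.
With EI = 41000 kN·m²: δ_0 = 0.28892 m and δ_{EE} = 0.001756 m/kN.
Compatibility — the beam at E must follow the support down by 0.004 m: δ_0 − R_E·δ_{EE} = 0.004, so R_E = (0.28892 − 0.004)/0.001756 = 162.2 kN.
Moment equilibrium about D: M_D = Σ(load moments about D) − R_E·L = 1241 − 162.2×6 = 267.3 kN·m.

M_D = 267.3 kN·m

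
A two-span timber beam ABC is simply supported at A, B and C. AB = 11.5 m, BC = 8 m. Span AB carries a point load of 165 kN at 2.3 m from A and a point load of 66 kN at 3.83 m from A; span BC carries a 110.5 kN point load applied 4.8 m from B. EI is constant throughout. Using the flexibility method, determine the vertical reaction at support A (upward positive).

Take M_B as the redundant. Released structure: two simple spans AB and BC with a hinge at B.
Rotations at B on the released spans (each span's end-slope, ×1/EI):
  span AB: point load 165 at a = 2.3: Pab(L + a)/(6LEI) = 698.3/EI
  span AB: point load 66 at a = 3.83: Pab(L + a)/(6LEI) = 430.8/EI
  span BC: point load 110.5 at a = 4.8: Pab(L + b)/(6LEI) = 396/EI
  relative rotation θ_0 = (1129 + 396)/EI = 1525/EI
A unit hogging moment at B produces rotation L₁/(3EI) + L₂/(3EI) = 6.5/EI.
Slope continuity at B: θ_0 = M_B·6.5/EI, so M_B = 1525/6.5 = 234.6 kN·m (hogging).
Span AB, ΣM about A with M_B applied at B: R_B^{AB}·11.5 = 632.3 + 234.6, so R_B^{AB} = 75.38 kN and R_A = 231 − 75.38 = 155.6 kN.

R_A = 155.6 kN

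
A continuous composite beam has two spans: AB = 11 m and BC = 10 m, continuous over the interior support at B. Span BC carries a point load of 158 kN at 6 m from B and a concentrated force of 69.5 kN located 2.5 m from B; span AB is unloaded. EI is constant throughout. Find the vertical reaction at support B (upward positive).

R_B = 149.8 kN

Take M_B as the redundant. Released structure: two simple spans AB and BC with a hinge at B.
Discontinuity in slope at B on the released structure — sum the simple-span end rotations:
  span BC: point load 158 at a = 6: Pab(L + b)/(6LEI) = 884.8/EI
  span BC: point load 69.5 at a = 2.5: Pab(L + b)/(6LEI) = 380.1/EI
  relative rotation θ_0 = (0 + 1265)/EI = 1265/EI
A unit hogging moment at B produces rotation L₁/(3EI) + L₂/(3EI) = 7/EI.
Slope continuity at B: θ_0 = M_B·7/EI, so M_B = 1265/7 = 180.7 kN·m (hogging).
Span AB, ΣM about A with M_B applied at B: R_B^{AB}·11 = 0 + 180.7, so R_B^{AB} = 16.43 kN and R_A = 0 − 16.43 = -16.43 kN.
Span BC, ΣM about C: R_B^{BC}·10 = 1153 + 180.7, so R_B^{BC} = 133.4 kN and R_C = 227.5 − 133.4 = 94.11 kN.
R_B = 16.43 + 133.4 = 149.8 kN.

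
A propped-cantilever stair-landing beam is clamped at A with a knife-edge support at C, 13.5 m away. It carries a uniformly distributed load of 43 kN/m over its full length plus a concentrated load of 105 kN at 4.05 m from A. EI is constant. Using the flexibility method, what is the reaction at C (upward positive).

R_C = 230.4 kN

Take the reaction at C as the redundant and release it; the primary structure is a cantilever fixed at A.
Free-end deflection of the primary structure under the applied loading (downward +):
  UDL 43: wL⁴/(8EI) = 178531/EI
  point load 105 at a = 4.05: Pa²(3L − a)/(6EI) = 10463/EI
  δ_0 = 188994/EI
Flexibility coefficient — unit upward force at C: δ_{CC} = L³/(3EI) = 820.1/EI.
Compatibility at C: δ_0 − R_C·δ_{CC} = 0, so R_C = 188994/820.1 = 230.4 kN.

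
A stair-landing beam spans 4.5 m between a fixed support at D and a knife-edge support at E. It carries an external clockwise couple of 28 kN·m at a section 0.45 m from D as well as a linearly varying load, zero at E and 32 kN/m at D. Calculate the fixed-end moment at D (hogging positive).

M_D = 63.22 kN·m

Remove the prop at E; the released (primary) structure is a cantilever built in at D.
Primary-structure tip deflection at E by superposition:
  clockwise couple 28 at a = 0.45: M₀a(2L − a)/(2EI) = 53.87/EI
  triangular load, peak 32 at the fixed end: w₀L⁴/(30EI) = 437.4/EI
  δ_0 = 491.3/EI
Tip deflection under a unit load at E: L³/(3EI) = 30.38/EI.
Compatibility at E: δ_0 − R_E·δ_{EE} = 0, so R_E = 491.3/30.38 = 16.17 kN.
Moment equilibrium about D: M_D = Σ(load moments about D) − R_E·L = 136 − 16.17×4.5 = 63.22 kN·m.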